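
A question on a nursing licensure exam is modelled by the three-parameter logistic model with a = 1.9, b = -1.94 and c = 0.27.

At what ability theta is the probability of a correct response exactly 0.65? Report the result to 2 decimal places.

P(theta) = c + (1 − c) · 1 / (1 + exp(−a(theta − b)))
Remove guessing floor: (0.65 − 0.27)/(1 − 0.27) = 0.5205
logit = ln(0.5205/0.4795) = 0.0822
theta = b + logit/(a) = -1.94 + 0.0822/1.9000 = -1.8967

-1.90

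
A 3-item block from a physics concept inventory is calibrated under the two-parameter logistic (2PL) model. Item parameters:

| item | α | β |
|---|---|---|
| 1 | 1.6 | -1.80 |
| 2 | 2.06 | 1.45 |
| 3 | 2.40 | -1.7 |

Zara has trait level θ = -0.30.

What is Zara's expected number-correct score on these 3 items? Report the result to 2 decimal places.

P(θ) = 1 / (1 + exp(−α(θ − β)))
P_1 = 1/(1+e^{-2.4000}) = 0.9168
P_2 = 1/(1+e^{3.6050}) = 0.0265
P_3 = 1/(1+e^{-3.3600}) = 0.9664
E[score] = 0.9168 + 0.0265 + 0.9664 = 1.9097

1.91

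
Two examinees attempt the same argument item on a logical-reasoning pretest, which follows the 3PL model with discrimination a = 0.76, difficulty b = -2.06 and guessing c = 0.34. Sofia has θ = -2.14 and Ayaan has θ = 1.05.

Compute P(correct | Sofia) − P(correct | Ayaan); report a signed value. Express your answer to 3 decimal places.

-0.283

P(θ) = c + (1 − c) · 1 / (1 + exp(−a(θ − b)))
P(Sofia) = 0.6600  [exponent -0.0608]
P(Ayaan) = 0.9432  [exponent 2.3636]
Difference = 0.6600 − 0.9432 = -0.2833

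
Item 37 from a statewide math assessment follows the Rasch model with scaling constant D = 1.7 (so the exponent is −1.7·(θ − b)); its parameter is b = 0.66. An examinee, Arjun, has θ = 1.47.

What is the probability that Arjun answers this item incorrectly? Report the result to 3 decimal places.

0.201

P(θ) = 1 / (1 + exp(−D·(θ − b)))
Exponent: 1.7 × (1.47 − 0.66) = 1.3770
1/(1 + e^{-1.3770}) = 0.7985
P = 0.7985
P(incorrect) = 1 − 0.7985 = 0.2015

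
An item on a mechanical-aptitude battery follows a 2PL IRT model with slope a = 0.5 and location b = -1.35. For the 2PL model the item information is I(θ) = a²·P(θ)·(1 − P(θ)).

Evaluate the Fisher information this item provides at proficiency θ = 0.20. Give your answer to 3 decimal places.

P = 1/(1+e^{-0.7750}) = 0.6846
P(1−P) = 0.6846 × 0.3154 = 0.2159
I = a² × P(1−P) = 0.5² × 0.2159 = 0.05398

0.054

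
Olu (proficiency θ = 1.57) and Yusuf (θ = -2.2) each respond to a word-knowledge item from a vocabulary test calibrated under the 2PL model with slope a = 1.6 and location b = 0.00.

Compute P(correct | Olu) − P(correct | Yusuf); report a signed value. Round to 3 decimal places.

P(θ) = 1 / (1 + exp(−a(θ − b)))
P(Olu) = 0.9250  [exponent 2.5120]
P(Yusuf) = 0.0287  [exponent -3.5200]
Difference = 0.9250 − 0.0287 = 0.8962

0.896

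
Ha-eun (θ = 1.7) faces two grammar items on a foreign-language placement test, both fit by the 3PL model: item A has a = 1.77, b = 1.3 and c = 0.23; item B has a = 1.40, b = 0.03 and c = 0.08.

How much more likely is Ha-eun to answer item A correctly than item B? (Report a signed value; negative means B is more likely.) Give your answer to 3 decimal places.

P(θ) = c + (1 − c) · 1 / (1 + exp(−a(θ − b)))
P_A = 0.7459
P_B = 0.9190
P_A − P_B = -0.1731

-0.173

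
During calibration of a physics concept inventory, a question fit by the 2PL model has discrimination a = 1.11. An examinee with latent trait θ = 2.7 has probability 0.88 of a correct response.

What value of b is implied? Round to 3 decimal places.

0.905

P(θ) = 1 / (1 + exp(−a(θ − b)))
logit(0.88) = ln(0.88/0.12) = 1.9924
b = θ − logit/(a) = 2.7 − 1.9924/1.1100 = 0.9050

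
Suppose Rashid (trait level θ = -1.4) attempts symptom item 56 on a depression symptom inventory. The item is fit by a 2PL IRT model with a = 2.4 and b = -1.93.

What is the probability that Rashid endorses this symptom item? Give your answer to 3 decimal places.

P(θ) = 1 / (1 + exp(−a(θ − b)))
Exponent: 2.4 × (-1.4 − (-1.93)) = 1.2720
1/(1 + e^{-1.2720}) = 0.7811

0.781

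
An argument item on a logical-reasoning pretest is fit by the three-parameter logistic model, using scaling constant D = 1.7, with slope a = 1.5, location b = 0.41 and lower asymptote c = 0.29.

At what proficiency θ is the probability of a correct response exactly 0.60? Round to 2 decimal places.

0.31

P(θ) = c + (1 − c) · 1 / (1 + exp(−D·a(θ − b)))
Remove guessing floor: (0.60 − 0.29)/(1 − 0.29) = 0.4366
logit = ln(0.4366/0.5634) = -0.2549
θ = b + logit/(1.7·a) = 0.41 + (-0.2549)/2.5500 = 0.3100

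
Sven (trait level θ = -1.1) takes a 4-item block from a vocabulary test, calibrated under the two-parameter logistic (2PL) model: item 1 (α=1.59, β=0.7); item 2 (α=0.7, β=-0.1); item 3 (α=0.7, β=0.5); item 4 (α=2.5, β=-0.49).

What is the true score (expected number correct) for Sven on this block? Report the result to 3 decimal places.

0.811

P(θ) = 1 / (1 + exp(−α(θ − β)))
P_1 = 1/(1+e^{2.8620}) = 0.0541
P_2 = 1/(1+e^{0.7000}) = 0.3318
P_3 = 1/(1+e^{1.1200}) = 0.2460
P_4 = 1/(1+e^{1.5250}) = 0.1787
E[score] = 0.0541 + 0.3318 + 0.2460 + 0.1787 = 0.8106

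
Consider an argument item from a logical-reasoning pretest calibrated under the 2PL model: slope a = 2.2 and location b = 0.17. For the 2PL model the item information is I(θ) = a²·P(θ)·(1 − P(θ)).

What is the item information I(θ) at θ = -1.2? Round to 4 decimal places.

P = 1/(1+e^{3.0140}) = 0.0468
P(1−P) = 0.0468 × 0.9532 = 0.0446
I = a² × P(1−P) = 2.2² × 0.0446 = 0.21590

0.2159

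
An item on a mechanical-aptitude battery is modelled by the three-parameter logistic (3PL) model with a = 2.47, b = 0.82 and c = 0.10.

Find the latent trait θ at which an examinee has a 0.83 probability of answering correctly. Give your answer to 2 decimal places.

P(θ) = c + (1 − c) · 1 / (1 + exp(−a(θ − b)))
Remove guessing floor: (0.83 − 0.10)/(1 − 0.10) = 0.8111
logit = ln(0.8111/0.1889) = 1.4572
θ = b + logit/(a) = 0.82 + 1.4572/2.4700 = 1.4100

1.41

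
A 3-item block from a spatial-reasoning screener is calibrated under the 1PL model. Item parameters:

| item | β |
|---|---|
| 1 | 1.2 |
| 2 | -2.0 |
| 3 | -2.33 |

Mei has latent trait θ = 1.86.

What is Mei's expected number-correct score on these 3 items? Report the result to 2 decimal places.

2.62

P(θ) = 1 / (1 + exp(−(θ − β)))
P_1 = 1/(1+e^{-0.6600}) = 0.6593
P_2 = 1/(1+e^{-3.8600}) = 0.9794
P_3 = 1/(1+e^{-4.1900}) = 0.9851
E[score] = 0.6593 + 0.9794 + 0.9851 = 2.6237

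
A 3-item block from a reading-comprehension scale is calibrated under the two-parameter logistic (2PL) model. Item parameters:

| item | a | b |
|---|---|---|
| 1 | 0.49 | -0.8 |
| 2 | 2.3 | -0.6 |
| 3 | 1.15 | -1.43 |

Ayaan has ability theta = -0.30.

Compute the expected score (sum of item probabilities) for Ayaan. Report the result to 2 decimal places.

2.01

P(theta) = 1 / (1 + exp(−a(theta − b)))
P_1 = 1/(1+e^{-0.2450}) = 0.5609
P_2 = 1/(1+e^{-0.6900}) = 0.6660
P_3 = 1/(1+e^{-1.2995}) = 0.7858
E[score] = 0.5609 + 0.6660 + 0.7858 = 2.0127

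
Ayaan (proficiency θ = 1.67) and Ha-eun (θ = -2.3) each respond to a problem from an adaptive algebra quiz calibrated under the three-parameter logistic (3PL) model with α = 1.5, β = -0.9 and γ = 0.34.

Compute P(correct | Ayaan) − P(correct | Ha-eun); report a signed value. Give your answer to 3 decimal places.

0.574

P(θ) = γ + (1 − γ) · 1 / (1 + exp(−α(θ − β)))
P(Ayaan) = 0.9863  [exponent 3.8550]
P(Ha-eun) = 0.4120  [exponent -2.1000]
Difference = 0.9863 − 0.4120 = 0.5743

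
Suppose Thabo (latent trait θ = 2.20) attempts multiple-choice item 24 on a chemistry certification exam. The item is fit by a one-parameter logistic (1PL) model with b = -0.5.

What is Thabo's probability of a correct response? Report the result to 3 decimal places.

0.937

P(θ) = 1 / (1 + exp(−(θ − b)))
Exponent: (2.20 − (-0.5)) = 2.7000
1/(1 + e^{-2.7000}) = 0.9370
P = 0.9370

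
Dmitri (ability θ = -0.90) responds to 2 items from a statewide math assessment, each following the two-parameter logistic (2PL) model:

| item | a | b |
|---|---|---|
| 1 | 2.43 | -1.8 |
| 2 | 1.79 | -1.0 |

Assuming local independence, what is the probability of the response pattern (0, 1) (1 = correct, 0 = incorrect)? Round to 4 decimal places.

P(θ) = 1 / (1 + exp(−a(θ − b)))
P_1 = 1/(1+e^{-2.1870}) = 0.8991
P_2 = 1/(1+e^{-0.1790}) = 0.5446
L = (1−P_1) × P_2 = 0.1009 × 0.5446 = 0.05497

0.0550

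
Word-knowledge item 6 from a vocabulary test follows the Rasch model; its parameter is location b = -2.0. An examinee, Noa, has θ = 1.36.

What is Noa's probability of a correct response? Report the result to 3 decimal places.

P(θ) = 1 / (1 + exp(−(θ − b)))
Exponent: (1.36 − (-2.0)) = 3.3600
1/(1 + e^{-3.3600}) = 0.9664
P = 0.9664

0.966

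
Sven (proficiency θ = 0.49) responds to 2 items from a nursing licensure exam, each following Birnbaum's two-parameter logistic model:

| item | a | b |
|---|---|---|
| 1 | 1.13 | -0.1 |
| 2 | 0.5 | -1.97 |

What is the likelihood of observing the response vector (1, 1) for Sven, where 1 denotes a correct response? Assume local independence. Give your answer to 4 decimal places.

0.5113

P(θ) = 1 / (1 + exp(−a(θ − b)))
P_1 = 1/(1+e^{-0.6667}) = 0.6608
P_2 = 1/(1+e^{-1.2300}) = 0.7738
L = P_1 × P_2 = 0.6608 × 0.7738 = 0.51131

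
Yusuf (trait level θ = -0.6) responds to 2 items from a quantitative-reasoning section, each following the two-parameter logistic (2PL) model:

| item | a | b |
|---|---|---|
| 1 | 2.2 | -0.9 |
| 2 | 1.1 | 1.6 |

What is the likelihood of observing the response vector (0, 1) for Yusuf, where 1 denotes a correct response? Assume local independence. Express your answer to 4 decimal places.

0.0278

P(θ) = 1 / (1 + exp(−a(θ − b)))
P_1 = 1/(1+e^{-0.6600}) = 0.6593
P_2 = 1/(1+e^{2.4200}) = 0.0817
L = (1−P_1) × P_2 = 0.3407 × 0.0817 = 0.02782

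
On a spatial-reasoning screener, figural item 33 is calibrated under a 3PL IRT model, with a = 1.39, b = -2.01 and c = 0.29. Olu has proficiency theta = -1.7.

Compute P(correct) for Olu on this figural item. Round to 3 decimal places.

0.720

P(theta) = c + (1 − c) · 1 / (1 + exp(−a(theta − b)))
Exponent: 1.39 × (-1.7 − (-2.01)) = 0.4309
1/(1 + e^{-0.4309}) = 0.6061
P = 0.29 + 0.71 × 0.6061 = 0.7203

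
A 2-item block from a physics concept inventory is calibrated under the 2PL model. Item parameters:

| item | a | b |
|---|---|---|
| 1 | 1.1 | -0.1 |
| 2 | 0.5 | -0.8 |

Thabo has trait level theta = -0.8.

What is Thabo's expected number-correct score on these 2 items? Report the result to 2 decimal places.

0.82

P(theta) = 1 / (1 + exp(−a(theta − b)))
P_1 = 1/(1+e^{0.7700}) = 0.3165
P_2 = 1/(1+e^{0.0000}) = 0.5000
E[score] = 0.3165 + 0.5000 = 0.8165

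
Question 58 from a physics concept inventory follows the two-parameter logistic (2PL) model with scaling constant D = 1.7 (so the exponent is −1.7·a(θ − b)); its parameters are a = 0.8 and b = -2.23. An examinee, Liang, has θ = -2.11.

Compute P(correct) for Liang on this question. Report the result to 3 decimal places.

0.541

P(θ) = 1 / (1 + exp(−D·a(θ − b)))
Exponent: 1.7 × 0.8 × (-2.11 − (-2.23)) = 0.1632
1/(1 + e^{-0.1632}) = 0.5407
P = 0.5407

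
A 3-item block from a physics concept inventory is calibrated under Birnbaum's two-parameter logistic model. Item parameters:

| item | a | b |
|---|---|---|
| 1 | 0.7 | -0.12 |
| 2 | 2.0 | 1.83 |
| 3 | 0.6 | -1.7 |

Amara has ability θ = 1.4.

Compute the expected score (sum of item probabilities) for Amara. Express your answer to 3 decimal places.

P(θ) = 1 / (1 + exp(−a(θ − b)))
P_1 = 1/(1+e^{-1.0640}) = 0.7435
P_2 = 1/(1+e^{0.8600}) = 0.2973
P_3 = 1/(1+e^{-1.8600}) = 0.8653
E[score] = 0.7435 + 0.2973 + 0.8653 = 1.9061

1.906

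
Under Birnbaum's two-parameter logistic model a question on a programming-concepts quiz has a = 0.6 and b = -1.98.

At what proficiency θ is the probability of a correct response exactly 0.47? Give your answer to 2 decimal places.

-2.18

P(θ) = 1 / (1 + exp(−a(θ − b)))
logit = ln(0.4700/0.5300) = -0.1201
θ = b + logit/(a) = -1.98 + (-0.1201)/0.6000 = -2.1802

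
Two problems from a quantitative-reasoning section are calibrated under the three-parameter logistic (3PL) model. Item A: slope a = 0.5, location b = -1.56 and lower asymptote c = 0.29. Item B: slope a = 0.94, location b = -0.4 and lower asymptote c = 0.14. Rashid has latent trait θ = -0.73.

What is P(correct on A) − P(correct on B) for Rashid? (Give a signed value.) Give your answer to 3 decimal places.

P(θ) = c + (1 − c) · 1 / (1 + exp(−a(θ − b)))
P_A = 0.7176
P_B = 0.5038
P_A − P_B = 0.2138

0.214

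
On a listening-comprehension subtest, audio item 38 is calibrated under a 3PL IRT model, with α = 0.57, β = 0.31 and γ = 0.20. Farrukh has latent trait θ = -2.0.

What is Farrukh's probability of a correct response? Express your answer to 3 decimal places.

0.369

P(θ) = γ + (1 − γ) · 1 / (1 + exp(−α(θ − β)))
Exponent: 0.57 × (-2.0 − 0.31) = -1.3167
1/(1 + e^{1.3167}) = 0.2114
P = 0.20 + 0.80 × 0.2114 = 0.3691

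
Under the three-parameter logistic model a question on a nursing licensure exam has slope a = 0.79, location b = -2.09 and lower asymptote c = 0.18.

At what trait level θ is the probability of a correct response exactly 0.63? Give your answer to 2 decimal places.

-1.84

P(θ) = c + (1 − c) · 1 / (1 + exp(−a(θ − b)))
Remove guessing floor: (0.63 − 0.18)/(1 − 0.18) = 0.5488
logit = ln(0.5488/0.4512) = 0.1957
θ = b + logit/(a) = -2.09 + 0.1957/0.7900 = -1.8422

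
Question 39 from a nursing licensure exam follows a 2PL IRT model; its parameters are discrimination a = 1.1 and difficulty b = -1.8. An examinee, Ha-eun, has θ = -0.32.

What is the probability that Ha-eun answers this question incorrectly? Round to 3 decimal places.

0.164

P(θ) = 1 / (1 + exp(−a(θ − b)))
Exponent: 1.1 × (-0.32 − (-1.8)) = 1.6280
1/(1 + e^{-1.6280}) = 0.8359
P(incorrect) = 1 − 0.8359 = 0.1641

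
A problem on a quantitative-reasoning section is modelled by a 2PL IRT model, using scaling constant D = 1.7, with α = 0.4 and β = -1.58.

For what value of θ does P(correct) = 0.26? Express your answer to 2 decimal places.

P(θ) = 1 / (1 + exp(−D·α(θ − β)))
logit = ln(0.2600/0.7400) = -1.0460
θ = β + logit/(1.7·α) = -1.58 + (-1.0460)/0.6800 = -3.1182

-3.12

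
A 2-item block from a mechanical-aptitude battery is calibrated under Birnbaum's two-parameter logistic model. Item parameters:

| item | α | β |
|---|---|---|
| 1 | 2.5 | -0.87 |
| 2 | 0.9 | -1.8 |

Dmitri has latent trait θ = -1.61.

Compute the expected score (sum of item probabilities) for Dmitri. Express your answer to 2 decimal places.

P(θ) = 1 / (1 + exp(−α(θ − β)))
P_1 = 1/(1+e^{1.8500}) = 0.1359
P_2 = 1/(1+e^{-0.1710}) = 0.5426
E[score] = 0.1359 + 0.5426 = 0.6785

0.68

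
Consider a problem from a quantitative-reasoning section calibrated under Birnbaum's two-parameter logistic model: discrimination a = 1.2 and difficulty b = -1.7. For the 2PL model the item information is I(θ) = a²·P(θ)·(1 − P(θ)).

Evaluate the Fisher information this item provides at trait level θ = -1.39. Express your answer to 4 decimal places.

P = 1/(1+e^{-0.3720}) = 0.5919
P(1−P) = 0.5919 × 0.4081 = 0.2415
I = a² × P(1−P) = 1.2² × 0.2415 = 0.34783

0.3478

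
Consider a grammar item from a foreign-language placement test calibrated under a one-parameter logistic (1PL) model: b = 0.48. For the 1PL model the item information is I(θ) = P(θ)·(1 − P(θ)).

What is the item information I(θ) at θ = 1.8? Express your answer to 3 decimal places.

0.166

P = 1/(1+e^{-1.3200}) = 0.7892
P(1−P) = 0.7892 × 0.2108 = 0.1664
I = P(1−P) = 0.16637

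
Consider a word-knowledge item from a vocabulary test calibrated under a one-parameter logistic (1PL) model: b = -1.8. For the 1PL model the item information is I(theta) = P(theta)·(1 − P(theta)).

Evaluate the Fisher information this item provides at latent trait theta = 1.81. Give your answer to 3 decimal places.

P = 1/(1+e^{-3.6100}) = 0.9737
P(1−P) = 0.9737 × 0.0263 = 0.0256
I = P(1−P) = 0.02565

0.026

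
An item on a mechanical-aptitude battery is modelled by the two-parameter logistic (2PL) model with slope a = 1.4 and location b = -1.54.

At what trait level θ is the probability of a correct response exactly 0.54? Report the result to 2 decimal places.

P(θ) = 1 / (1 + exp(−a(θ − b)))
logit = ln(0.5400/0.4600) = 0.1603
θ = b + logit/(a) = -1.54 + 0.1603/1.4000 = -1.4255

-1.43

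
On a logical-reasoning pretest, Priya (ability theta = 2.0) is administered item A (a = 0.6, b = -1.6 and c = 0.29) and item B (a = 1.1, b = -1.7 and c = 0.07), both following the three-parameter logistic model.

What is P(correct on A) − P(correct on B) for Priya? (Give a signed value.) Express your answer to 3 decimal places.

-0.058

P(theta) = c + (1 − c) · 1 / (1 + exp(−a(theta − b)))
P_A = 0.9266
P_B = 0.9844
P_A − P_B = -0.0578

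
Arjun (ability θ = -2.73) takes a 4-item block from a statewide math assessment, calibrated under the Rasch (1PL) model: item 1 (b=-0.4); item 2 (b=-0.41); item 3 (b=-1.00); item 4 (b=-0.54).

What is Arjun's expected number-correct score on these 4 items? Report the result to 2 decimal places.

0.43

P(θ) = 1 / (1 + exp(−(θ − b)))
P_1 = 1/(1+e^{2.3300}) = 0.0887
P_2 = 1/(1+e^{2.3200}) = 0.0895
P_3 = 1/(1+e^{1.7300}) = 0.1506
P_4 = 1/(1+e^{2.1900}) = 0.1007
E[score] = 0.0887 + 0.0895 + 0.1506 + 0.1007 = 0.4294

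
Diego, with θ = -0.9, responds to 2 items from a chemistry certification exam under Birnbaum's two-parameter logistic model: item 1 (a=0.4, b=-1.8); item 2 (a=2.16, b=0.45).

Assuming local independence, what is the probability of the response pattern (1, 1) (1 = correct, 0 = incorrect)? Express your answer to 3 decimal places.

P(θ) = 1 / (1 + exp(−a(θ − b)))
P_1 = 1/(1+e^{-0.3600}) = 0.5890
P_2 = 1/(1+e^{2.9160}) = 0.0514
L = P_1 × P_2 = 0.5890 × 0.0514 = 0.03026

0.030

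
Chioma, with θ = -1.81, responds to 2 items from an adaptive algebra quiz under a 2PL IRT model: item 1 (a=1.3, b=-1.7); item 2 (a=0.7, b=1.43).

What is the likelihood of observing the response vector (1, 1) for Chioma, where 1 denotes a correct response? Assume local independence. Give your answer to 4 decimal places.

0.0436

P(θ) = 1 / (1 + exp(−a(θ − b)))
P_1 = 1/(1+e^{0.1430}) = 0.4643
P_2 = 1/(1+e^{2.2680}) = 0.0938
L = P_1 × P_2 = 0.4643 × 0.0938 = 0.04356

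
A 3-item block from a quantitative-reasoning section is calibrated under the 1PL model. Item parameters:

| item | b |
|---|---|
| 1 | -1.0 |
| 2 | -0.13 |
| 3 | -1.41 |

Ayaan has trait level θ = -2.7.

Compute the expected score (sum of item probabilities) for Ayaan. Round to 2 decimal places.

P(θ) = 1 / (1 + exp(−(θ − b)))
P_1 = 1/(1+e^{1.7000}) = 0.1545
P_2 = 1/(1+e^{2.5700}) = 0.0711
P_3 = 1/(1+e^{1.2900}) = 0.2159
E[score] = 0.1545 + 0.0711 + 0.2159 = 0.4414

0.44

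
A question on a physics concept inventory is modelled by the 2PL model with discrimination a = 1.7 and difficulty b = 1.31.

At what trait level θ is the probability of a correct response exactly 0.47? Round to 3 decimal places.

P(θ) = 1 / (1 + exp(−a(θ − b)))
logit = ln(0.4700/0.5300) = -0.1201
θ = b + logit/(a) = 1.31 + (-0.1201)/1.7000 = 1.2393

1.239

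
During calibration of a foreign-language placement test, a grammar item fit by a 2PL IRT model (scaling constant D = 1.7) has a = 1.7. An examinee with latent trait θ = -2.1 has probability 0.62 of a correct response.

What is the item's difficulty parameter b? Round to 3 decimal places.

-2.269

P(θ) = 1 / (1 + exp(−D·a(θ − b)))
logit(0.62) = ln(0.62/0.38) = 0.4895
b = θ − logit/(1.7·a) = -2.1 − 0.4895/2.8900 = -2.2694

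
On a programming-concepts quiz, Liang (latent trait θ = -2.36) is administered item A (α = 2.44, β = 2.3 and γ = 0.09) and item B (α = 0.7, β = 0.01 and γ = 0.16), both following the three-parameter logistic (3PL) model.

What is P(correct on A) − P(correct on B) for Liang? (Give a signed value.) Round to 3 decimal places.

-0.204

P(θ) = γ + (1 − γ) · 1 / (1 + exp(−α(θ − β)))
P_A = 0.0900
P_B = 0.2943
P_A − P_B = -0.2043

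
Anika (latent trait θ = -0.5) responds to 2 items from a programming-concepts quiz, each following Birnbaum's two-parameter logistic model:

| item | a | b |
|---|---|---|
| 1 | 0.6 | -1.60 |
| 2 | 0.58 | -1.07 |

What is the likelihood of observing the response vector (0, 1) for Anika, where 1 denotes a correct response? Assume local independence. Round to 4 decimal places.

P(θ) = 1 / (1 + exp(−a(θ − b)))
P_1 = 1/(1+e^{-0.6600}) = 0.6593
P_2 = 1/(1+e^{-0.3306}) = 0.5819
L = (1−P_1) × P_2 = 0.3407 × 0.5819 = 0.19828

0.1983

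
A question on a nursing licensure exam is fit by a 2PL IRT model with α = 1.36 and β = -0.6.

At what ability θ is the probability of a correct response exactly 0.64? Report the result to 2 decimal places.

P(θ) = 1 / (1 + exp(−α(θ − β)))
logit = ln(0.6400/0.3600) = 0.5754
θ = β + logit/(α) = -0.6 + 0.5754/1.3600 = -0.1769

-0.18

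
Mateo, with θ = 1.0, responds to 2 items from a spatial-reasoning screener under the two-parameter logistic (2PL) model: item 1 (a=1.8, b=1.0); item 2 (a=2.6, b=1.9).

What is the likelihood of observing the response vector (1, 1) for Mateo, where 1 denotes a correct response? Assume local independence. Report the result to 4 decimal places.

P(θ) = 1 / (1 + exp(−a(θ − b)))
P_1 = 1/(1+e^{0.0000}) = 0.5000
P_2 = 1/(1+e^{2.3400}) = 0.0879
L = P_1 × P_2 = 0.5000 × 0.0879 = 0.04393

0.0439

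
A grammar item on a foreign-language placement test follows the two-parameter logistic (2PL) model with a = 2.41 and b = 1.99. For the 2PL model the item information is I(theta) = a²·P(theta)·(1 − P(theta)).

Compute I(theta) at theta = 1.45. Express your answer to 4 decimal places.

0.9767

P = 1/(1+e^{1.3014}) = 0.2139
P(1−P) = 0.2139 × 0.7861 = 0.1682
I = a² × P(1−P) = 2.41² × 0.1682 = 0.97671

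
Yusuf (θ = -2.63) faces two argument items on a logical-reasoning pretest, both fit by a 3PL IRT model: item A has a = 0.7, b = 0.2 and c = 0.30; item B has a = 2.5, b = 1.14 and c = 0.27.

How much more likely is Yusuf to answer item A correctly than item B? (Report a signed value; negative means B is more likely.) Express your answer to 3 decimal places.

P(θ) = c + (1 − c) · 1 / (1 + exp(−a(θ − b)))
P_A = 0.3848
P_B = 0.2701
P_A − P_B = 0.1148

0.115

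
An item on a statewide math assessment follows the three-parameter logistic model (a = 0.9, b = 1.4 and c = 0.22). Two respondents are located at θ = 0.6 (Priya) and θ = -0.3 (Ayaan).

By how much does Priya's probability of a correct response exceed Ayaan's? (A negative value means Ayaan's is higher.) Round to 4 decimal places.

0.1165

P(θ) = c + (1 − c) · 1 / (1 + exp(−a(θ − b)))
P(Priya) = 0.4754  [exponent -0.7200]
P(Ayaan) = 0.3588  [exponent -1.5300]
Difference = 0.4754 − 0.3588 = 0.1165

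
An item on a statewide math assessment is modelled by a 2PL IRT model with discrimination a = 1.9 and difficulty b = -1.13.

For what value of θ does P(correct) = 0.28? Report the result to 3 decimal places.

P(θ) = 1 / (1 + exp(−a(θ − b)))
logit = ln(0.2800/0.7200) = -0.9445
θ = b + logit/(a) = -1.13 + (-0.9445)/1.9000 = -1.6271

-1.627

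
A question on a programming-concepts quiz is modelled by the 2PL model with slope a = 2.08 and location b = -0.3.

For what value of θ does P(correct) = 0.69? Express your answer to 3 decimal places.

P(θ) = 1 / (1 + exp(−a(θ − b)))
logit = ln(0.6900/0.3100) = 0.8001
θ = b + logit/(a) = -0.3 + 0.8001/2.0800 = 0.0847

0.085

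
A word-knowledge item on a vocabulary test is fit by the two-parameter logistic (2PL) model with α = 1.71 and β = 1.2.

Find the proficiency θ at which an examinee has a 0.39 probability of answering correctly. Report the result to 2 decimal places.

P(θ) = 1 / (1 + exp(−α(θ − β)))
logit = ln(0.3900/0.6100) = -0.4473
θ = β + logit/(α) = 1.2 + (-0.4473)/1.7100 = 0.9384

0.94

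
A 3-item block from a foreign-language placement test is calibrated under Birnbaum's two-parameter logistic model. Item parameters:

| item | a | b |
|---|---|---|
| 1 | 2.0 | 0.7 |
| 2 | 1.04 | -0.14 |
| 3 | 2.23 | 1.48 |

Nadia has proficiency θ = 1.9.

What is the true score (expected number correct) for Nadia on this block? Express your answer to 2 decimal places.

P(θ) = 1 / (1 + exp(−a(θ − b)))
P_1 = 1/(1+e^{-2.4000}) = 0.9168
P_2 = 1/(1+e^{-2.1216}) = 0.8930
P_3 = 1/(1+e^{-0.9366}) = 0.7184
E[score] = 0.9168 + 0.8930 + 0.7184 = 2.5282

2.53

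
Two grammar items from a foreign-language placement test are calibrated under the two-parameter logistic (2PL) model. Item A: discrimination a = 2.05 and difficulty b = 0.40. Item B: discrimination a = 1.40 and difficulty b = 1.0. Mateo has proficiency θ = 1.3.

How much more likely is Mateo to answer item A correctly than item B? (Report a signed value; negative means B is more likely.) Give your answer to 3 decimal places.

0.260

P(θ) = 1 / (1 + exp(−a(θ − b)))
P_A = 0.8635
P_B = 0.6035
P_A − P_B = 0.2601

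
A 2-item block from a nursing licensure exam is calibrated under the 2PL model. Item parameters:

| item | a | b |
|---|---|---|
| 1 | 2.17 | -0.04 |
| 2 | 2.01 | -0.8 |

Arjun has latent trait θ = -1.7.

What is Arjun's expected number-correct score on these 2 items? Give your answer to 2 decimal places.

0.17

P(θ) = 1 / (1 + exp(−a(θ − b)))
P_1 = 1/(1+e^{3.6022}) = 0.0265
P_2 = 1/(1+e^{1.8090}) = 0.1408
E[score] = 0.0265 + 0.1408 = 0.1673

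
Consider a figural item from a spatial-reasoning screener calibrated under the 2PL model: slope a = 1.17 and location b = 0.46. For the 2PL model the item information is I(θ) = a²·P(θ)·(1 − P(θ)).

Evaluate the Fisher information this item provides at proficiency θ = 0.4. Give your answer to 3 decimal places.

0.342

P = 1/(1+e^{0.0702}) = 0.4825
P(1−P) = 0.4825 × 0.5175 = 0.2497
I = a² × P(1−P) = 1.17² × 0.2497 = 0.34180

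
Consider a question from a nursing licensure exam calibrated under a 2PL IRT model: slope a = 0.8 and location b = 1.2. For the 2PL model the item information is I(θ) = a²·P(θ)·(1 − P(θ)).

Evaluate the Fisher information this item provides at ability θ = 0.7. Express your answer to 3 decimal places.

0.154

P = 1/(1+e^{0.4000}) = 0.4013
P(1−P) = 0.4013 × 0.5987 = 0.2403
I = a² × P(1−P) = 0.8² × 0.2403 = 0.15377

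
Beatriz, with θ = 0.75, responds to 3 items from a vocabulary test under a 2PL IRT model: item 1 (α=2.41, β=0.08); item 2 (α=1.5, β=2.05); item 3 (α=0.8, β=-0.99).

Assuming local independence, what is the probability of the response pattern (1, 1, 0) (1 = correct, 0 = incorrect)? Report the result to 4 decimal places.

P(θ) = 1 / (1 + exp(−α(θ − β)))
P_1 = 1/(1+e^{-1.6147}) = 0.8341
P_2 = 1/(1+e^{1.9500}) = 0.1246
P_3 = 1/(1+e^{-1.3920}) = 0.8009
L = P_1 × P_2 × (1−P_3) = 0.8341 × 0.1246 × 0.1991 = 0.02068

0.0207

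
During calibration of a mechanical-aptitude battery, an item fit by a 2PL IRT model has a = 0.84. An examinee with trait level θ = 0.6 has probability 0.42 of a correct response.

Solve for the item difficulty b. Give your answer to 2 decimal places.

0.98

P(θ) = 1 / (1 + exp(−a(θ − b)))
logit(0.42) = ln(0.42/0.58) = -0.3228
b = θ − logit/(a) = 0.6 − (-0.3228)/0.8400 = 0.9843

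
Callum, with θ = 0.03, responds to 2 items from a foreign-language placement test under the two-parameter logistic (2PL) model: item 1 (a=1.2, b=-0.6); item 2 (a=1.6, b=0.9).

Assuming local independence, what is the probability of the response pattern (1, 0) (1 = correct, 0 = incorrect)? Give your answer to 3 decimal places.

P(θ) = 1 / (1 + exp(−a(θ − b)))
P_1 = 1/(1+e^{-0.7560}) = 0.6805
P_2 = 1/(1+e^{1.3920}) = 0.1991
L = P_1 × (1−P_2) = 0.6805 × 0.8009 = 0.54501

0.545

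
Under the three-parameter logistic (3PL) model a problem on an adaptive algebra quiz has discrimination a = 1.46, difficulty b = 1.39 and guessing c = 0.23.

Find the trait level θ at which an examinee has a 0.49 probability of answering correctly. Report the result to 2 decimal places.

P(θ) = c + (1 − c) · 1 / (1 + exp(−a(θ − b)))
Remove guessing floor: (0.49 − 0.23)/(1 − 0.23) = 0.3377
logit = ln(0.3377/0.6623) = -0.6737
θ = b + logit/(a) = 1.39 + (-0.6737)/1.4600 = 0.9285

0.93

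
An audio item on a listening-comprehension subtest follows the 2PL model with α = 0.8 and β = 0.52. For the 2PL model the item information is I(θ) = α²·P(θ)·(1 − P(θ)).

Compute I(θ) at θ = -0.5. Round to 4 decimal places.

P = 1/(1+e^{0.8160}) = 0.3066
P(1−P) = 0.3066 × 0.6934 = 0.2126
I = α² × P(1−P) = 0.8² × 0.2126 = 0.13607

0.1361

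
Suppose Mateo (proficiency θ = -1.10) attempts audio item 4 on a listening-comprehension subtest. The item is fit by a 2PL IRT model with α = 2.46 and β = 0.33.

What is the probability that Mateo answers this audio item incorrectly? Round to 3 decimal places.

P(θ) = 1 / (1 + exp(−α(θ − β)))
Exponent: 2.46 × (-1.10 − 0.33) = -3.5178
1/(1 + e^{3.5178}) = 0.0288
P(incorrect) = 1 − 0.0288 = 0.9712

0.971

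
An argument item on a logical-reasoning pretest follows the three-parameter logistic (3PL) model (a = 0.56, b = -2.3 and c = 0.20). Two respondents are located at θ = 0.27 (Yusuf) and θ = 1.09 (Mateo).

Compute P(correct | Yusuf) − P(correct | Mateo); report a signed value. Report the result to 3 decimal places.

-0.049

P(θ) = c + (1 − c) · 1 / (1 + exp(−a(θ − b)))
P(Yusuf) = 0.8467  [exponent 1.4392]
P(Mateo) = 0.8958  [exponent 1.8984]
Difference = 0.8467 − 0.8958 = -0.0491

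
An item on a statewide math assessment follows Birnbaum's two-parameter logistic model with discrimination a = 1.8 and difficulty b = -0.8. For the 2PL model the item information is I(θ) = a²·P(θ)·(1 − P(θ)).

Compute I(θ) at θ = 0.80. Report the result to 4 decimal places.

P = 1/(1+e^{-2.8800}) = 0.9468
P(1−P) = 0.9468 × 0.0532 = 0.0503
I = a² × P(1−P) = 1.8² × 0.0503 = 0.16306

0.1631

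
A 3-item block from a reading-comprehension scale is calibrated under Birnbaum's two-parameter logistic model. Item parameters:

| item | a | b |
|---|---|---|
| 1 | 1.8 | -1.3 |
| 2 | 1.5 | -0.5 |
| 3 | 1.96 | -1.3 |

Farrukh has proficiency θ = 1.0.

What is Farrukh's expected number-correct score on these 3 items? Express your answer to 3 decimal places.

2.878

P(θ) = 1 / (1 + exp(−a(θ − b)))
P_1 = 1/(1+e^{-4.1400}) = 0.9843
P_2 = 1/(1+e^{-2.2500}) = 0.9047
P_3 = 1/(1+e^{-4.5080}) = 0.9891
E[score] = 0.9843 + 0.9047 + 0.9891 = 2.8781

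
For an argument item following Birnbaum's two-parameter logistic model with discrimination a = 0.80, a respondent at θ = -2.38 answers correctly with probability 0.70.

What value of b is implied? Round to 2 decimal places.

P(θ) = 1 / (1 + exp(−a(θ − b)))
logit(0.70) = ln(0.70/0.30) = 0.8473
b = θ − logit/(a) = -2.38 − 0.8473/0.8000 = -3.4391

-3.44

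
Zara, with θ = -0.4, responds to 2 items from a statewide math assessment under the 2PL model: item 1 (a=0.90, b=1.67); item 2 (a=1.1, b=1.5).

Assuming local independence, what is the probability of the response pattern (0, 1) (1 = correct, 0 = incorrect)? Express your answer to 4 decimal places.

0.0953

P(θ) = 1 / (1 + exp(−a(θ − b)))
P_1 = 1/(1+e^{1.8630}) = 0.1344
P_2 = 1/(1+e^{2.0900}) = 0.1101
L = (1−P_1) × P_2 = 0.8656 × 0.1101 = 0.09528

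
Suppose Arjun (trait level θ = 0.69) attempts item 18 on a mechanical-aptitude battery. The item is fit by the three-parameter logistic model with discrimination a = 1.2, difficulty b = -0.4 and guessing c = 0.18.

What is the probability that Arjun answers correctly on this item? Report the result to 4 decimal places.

0.8255

P(θ) = c + (1 − c) · 1 / (1 + exp(−a(θ − b)))
Exponent: 1.2 × (0.69 − (-0.4)) = 1.3080
1/(1 + e^{-1.3080}) = 0.7872
P = 0.18 + 0.82 × 0.7872 = 0.8255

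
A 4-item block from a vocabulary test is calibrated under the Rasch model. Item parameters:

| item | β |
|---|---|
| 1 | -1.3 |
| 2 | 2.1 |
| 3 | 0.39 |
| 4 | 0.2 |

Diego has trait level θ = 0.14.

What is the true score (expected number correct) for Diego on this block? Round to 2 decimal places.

1.85

P(θ) = 1 / (1 + exp(−(θ − β)))
P_1 = 1/(1+e^{-1.4400}) = 0.8085
P_2 = 1/(1+e^{1.9600}) = 0.1235
P_3 = 1/(1+e^{0.2500}) = 0.4378
P_4 = 1/(1+e^{0.0600}) = 0.4850
E[score] = 0.8085 + 0.1235 + 0.4378 + 0.4850 = 1.8547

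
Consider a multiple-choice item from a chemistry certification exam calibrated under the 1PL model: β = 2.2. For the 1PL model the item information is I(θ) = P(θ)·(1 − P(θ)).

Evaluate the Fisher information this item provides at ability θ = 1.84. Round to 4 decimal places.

P = 1/(1+e^{0.3600}) = 0.4110
P(1−P) = 0.4110 × 0.5890 = 0.2421
I = P(1−P) = 0.24207

0.2421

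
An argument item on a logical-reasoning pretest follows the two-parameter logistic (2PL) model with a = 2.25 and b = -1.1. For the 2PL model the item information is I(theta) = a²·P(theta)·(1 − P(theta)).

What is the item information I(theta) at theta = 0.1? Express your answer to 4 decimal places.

P = 1/(1+e^{-2.7000}) = 0.9370
P(1−P) = 0.9370 × 0.0630 = 0.0590
I = a² × P(1−P) = 2.25² × 0.0590 = 0.29873

0.2987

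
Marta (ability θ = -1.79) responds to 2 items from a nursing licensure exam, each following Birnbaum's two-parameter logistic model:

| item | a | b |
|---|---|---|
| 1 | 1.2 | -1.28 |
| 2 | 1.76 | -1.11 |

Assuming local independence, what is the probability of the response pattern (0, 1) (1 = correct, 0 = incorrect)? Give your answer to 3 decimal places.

P(θ) = 1 / (1 + exp(−a(θ − b)))
P_1 = 1/(1+e^{0.6120}) = 0.3516
P_2 = 1/(1+e^{1.1968}) = 0.2320
L = (1−P_1) × P_2 = 0.6484 × 0.2320 = 0.15046

0.150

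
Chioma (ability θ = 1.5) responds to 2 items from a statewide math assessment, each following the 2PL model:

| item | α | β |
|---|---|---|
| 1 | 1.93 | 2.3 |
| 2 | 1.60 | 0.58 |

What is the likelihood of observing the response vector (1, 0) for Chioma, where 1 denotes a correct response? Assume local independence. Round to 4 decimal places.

P(θ) = 1 / (1 + exp(−α(θ − β)))
P_1 = 1/(1+e^{1.5440}) = 0.1760
P_2 = 1/(1+e^{-1.4720}) = 0.8134
L = P_1 × (1−P_2) = 0.1760 × 0.1866 = 0.03284

0.0328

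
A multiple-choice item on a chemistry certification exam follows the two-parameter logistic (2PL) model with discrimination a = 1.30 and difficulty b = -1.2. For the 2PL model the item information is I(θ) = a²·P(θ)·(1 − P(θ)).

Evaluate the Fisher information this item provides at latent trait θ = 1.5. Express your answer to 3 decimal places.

0.048

P = 1/(1+e^{-3.5100}) = 0.9710
P(1−P) = 0.9710 × 0.0290 = 0.0282
I = a² × P(1−P) = 1.30² × 0.0282 = 0.04763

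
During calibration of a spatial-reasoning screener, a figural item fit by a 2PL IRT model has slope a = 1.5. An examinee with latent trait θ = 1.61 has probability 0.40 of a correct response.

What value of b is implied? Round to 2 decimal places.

P(θ) = 1 / (1 + exp(−a(θ − b)))
logit(0.40) = ln(0.40/0.60) = -0.4055
b = θ − logit/(a) = 1.61 − (-0.4055)/1.5000 = 1.8803

1.88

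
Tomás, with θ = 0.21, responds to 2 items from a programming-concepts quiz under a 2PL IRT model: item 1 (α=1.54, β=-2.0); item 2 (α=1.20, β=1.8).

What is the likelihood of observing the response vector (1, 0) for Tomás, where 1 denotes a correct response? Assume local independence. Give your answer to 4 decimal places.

P(θ) = 1 / (1 + exp(−α(θ − β)))
P_1 = 1/(1+e^{-3.4034}) = 0.9678
P_2 = 1/(1+e^{1.9080}) = 0.1292
L = P_1 × (1−P_2) = 0.9678 × 0.8708 = 0.84276

0.8428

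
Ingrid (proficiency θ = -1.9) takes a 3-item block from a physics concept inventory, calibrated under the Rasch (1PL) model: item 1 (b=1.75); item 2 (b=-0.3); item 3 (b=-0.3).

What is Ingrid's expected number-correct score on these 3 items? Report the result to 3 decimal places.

P(θ) = 1 / (1 + exp(−(θ − b)))
P_1 = 1/(1+e^{3.6500}) = 0.0253
P_2 = 1/(1+e^{1.6000}) = 0.1680
P_3 = 1/(1+e^{1.6000}) = 0.1680
E[score] = 0.0253 + 0.1680 + 0.1680 = 0.3613

0.361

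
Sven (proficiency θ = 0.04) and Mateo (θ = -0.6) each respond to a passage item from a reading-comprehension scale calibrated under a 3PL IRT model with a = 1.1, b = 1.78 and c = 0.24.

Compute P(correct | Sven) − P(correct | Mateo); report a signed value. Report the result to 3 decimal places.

P(θ) = c + (1 − c) · 1 / (1 + exp(−a(θ − b)))
P(Sven) = 0.3377  [exponent -1.9140]
P(Mateo) = 0.2917  [exponent -2.6180]
Difference = 0.3377 − 0.2917 = 0.0460

0.046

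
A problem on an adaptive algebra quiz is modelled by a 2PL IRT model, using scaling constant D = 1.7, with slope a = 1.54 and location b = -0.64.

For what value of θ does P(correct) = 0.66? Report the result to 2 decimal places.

P(θ) = 1 / (1 + exp(−D·a(θ − b)))
logit = ln(0.6600/0.3400) = 0.6633
θ = b + logit/(1.7·a) = -0.64 + 0.6633/2.6180 = -0.3866

-0.39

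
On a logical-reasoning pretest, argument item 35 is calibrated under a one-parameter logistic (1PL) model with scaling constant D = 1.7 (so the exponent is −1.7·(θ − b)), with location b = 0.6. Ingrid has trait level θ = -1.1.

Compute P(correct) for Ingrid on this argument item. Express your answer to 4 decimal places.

0.0527

P(θ) = 1 / (1 + exp(−D·(θ − b)))
Exponent: 1.7 × (-1.1 − 0.6) = -2.8900
1/(1 + e^{2.8900}) = 0.0527
P = 0.0527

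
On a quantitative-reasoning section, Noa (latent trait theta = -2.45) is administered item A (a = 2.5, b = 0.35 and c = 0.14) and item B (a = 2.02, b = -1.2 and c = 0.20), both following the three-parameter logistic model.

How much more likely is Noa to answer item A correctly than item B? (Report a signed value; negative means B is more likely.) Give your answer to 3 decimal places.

-0.119

P(theta) = c + (1 − c) · 1 / (1 + exp(−a(theta − b)))
P_A = 0.1408
P_B = 0.2593
P_A − P_B = -0.1185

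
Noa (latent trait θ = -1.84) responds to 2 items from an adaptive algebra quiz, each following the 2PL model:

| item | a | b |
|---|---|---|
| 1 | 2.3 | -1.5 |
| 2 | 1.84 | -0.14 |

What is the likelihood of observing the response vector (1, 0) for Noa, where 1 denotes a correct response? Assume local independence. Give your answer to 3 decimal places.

0.301

P(θ) = 1 / (1 + exp(−a(θ − b)))
P_1 = 1/(1+e^{0.7820}) = 0.3139
P_2 = 1/(1+e^{3.1280}) = 0.0420
L = P_1 × (1−P_2) = 0.3139 × 0.9580 = 0.30072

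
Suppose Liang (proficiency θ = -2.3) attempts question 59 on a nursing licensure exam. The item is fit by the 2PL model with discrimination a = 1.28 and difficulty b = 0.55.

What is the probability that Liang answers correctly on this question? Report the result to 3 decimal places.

P(θ) = 1 / (1 + exp(−a(θ − b)))
Exponent: 1.28 × (-2.3 − 0.55) = -3.6480
1/(1 + e^{3.6480}) = 0.0254

0.025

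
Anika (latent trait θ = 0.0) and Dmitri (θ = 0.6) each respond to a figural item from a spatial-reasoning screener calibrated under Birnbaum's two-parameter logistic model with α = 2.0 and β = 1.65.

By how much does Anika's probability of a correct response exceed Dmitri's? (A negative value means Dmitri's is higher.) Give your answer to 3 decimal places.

-0.074

P(θ) = 1 / (1 + exp(−α(θ − β)))
P(Anika) = 0.0356  [exponent -3.3000]
P(Dmitri) = 0.1091  [exponent -2.1000]
Difference = 0.0356 − 0.1091 = -0.0735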